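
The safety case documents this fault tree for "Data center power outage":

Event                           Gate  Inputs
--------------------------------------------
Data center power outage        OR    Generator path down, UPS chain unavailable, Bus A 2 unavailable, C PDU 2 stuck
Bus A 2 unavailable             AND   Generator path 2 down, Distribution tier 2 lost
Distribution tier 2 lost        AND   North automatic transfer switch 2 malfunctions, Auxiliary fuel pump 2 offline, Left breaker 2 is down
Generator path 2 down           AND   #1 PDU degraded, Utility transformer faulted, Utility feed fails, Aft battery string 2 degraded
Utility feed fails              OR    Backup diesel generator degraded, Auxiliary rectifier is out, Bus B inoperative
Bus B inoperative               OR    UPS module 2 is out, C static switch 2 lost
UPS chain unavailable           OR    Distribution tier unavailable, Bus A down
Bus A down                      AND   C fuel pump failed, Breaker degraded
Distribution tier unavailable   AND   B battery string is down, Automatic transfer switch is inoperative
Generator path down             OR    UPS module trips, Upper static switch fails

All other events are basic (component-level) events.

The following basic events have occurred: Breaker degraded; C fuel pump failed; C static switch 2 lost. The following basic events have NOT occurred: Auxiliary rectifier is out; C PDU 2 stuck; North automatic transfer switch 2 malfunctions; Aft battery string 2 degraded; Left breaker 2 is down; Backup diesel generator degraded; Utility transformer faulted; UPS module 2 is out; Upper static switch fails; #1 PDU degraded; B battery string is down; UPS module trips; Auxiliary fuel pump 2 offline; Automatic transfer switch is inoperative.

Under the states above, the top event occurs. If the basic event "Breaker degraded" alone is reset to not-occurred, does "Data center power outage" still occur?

Counterfactual: set "Breaker degraded" to not occurred.
Generator path down [OR]: UPS module trips=not, Upper static switch fails=not → no input occurs → does not occur.
Distribution tier unavailable [AND]: B battery string is down=not, Automatic transfer switch is inoperative=not → not all inputs occur → does not occur.
Bus A down [AND]: C fuel pump failed=occurs, Breaker degraded=not → not all inputs occur → does not occur.
UPS chain unavailable [OR]: Distribution tier unavailable=not, Bus A down=not → no input occurs → does not occur.
Bus B inoperative [OR]: UPS module 2 is out=not, C static switch 2 lost=occurs → at least one input occurs → occurs.
Utility feed fails [OR]: Backup diesel generator degraded=not, Auxiliary rectifier is out=not, Bus B inoperative=occurs → at least one input occurs → occurs.
Generator path 2 down [AND]: #1 PDU degraded=not, Utility transformer faulted=not, Utility feed fails=occurs, Aft battery string 2 degraded=not → not all inputs occur → does not occur.
Distribution tier 2 lost [AND]: North automatic transfer switch 2 malfunctions=not, Auxiliary fuel pump 2 offline=not, Left breaker 2 is down=not → not all inputs occur → does not occur.
Bus A 2 unavailable [AND]: Generator path 2 down=not, Distribution tier 2 lost=not → not all inputs occur → does not occur.
Data center power outage [OR]: Generator path down=not, UPS chain unavailable=not, Bus A 2 unavailable=not, C PDU 2 stuck=not → no input occurs → does not occur.

No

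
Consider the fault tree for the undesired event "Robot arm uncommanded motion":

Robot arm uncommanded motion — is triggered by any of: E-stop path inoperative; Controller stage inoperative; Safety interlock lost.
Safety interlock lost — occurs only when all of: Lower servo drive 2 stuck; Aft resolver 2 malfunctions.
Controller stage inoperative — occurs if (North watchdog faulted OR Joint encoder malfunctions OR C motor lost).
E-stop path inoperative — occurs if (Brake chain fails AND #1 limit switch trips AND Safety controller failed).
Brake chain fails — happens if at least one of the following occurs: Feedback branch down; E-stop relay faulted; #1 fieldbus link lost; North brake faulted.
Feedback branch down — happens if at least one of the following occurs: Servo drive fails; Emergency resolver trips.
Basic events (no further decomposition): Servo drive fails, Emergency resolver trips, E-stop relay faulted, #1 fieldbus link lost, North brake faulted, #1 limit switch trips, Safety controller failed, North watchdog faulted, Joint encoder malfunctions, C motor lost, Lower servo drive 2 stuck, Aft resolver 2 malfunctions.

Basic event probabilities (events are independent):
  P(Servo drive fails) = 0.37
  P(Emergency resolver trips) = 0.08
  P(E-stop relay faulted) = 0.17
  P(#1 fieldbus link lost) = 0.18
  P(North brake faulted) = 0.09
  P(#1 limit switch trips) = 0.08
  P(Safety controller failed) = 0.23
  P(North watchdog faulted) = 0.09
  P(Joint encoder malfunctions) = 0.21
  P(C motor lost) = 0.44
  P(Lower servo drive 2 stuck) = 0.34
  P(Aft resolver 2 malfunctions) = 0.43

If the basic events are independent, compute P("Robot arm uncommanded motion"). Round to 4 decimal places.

0.6603

P(Feedback branch down) [OR] = 1 − (1−0.37) × (1−0.08) = 0.420400
P(Brake chain fails) [OR] = 1 − (1−0.420400) × (1−0.17) × (1−0.18) × (1−0.09) = 0.641027
P(E-stop path inoperative) [AND] = 0.641027 × 0.08 × 0.23 = 0.011795
P(Controller stage inoperative) [OR] = 1 − (1−0.09) × (1−0.21) × (1−0.44) = 0.597416
P(Safety interlock lost) [AND] = 0.34 × 0.43 = 0.146200
P(Robot arm uncommanded motion) [OR] = 1 − (1−0.011795) × (1−0.597416) × (1−0.146200) = 0.660328
Rounded to 4 decimal places: P(Robot arm uncommanded motion) ≈ 0.6603.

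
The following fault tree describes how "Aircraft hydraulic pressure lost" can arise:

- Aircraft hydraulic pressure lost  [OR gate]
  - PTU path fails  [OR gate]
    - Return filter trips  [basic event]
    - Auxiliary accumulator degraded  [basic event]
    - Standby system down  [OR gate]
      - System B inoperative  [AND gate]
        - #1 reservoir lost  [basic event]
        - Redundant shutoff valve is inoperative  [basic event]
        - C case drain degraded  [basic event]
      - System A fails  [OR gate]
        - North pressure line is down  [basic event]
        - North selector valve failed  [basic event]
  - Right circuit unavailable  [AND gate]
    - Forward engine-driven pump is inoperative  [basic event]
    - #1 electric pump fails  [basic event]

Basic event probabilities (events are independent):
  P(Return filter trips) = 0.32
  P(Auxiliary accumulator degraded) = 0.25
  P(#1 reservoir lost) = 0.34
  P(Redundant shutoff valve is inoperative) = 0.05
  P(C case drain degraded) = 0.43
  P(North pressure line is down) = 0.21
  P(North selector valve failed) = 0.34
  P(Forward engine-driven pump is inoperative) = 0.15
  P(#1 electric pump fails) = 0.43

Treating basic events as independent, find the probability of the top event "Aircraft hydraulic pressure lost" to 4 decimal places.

P(System B inoperative) [AND] = 0.34 × 0.05 × 0.43 = 0.007310
P(System A fails) [OR] = 1 − (1−0.21) × (1−0.34) = 0.478600
P(Standby system down) [OR] = 1 − (1−0.007310) × (1−0.478600) = 0.482411
P(PTU path fails) [OR] = 1 − (1−0.32) × (1−0.25) × (1−0.482411) = 0.736030
P(Right circuit unavailable) [AND] = 0.15 × 0.43 = 0.064500
P(Aircraft hydraulic pressure lost) [OR] = 1 − (1−0.736030) × (1−0.064500) = 0.753056
Rounded to 4 decimal places: P(Aircraft hydraulic pressure lost) ≈ 0.7531.

0.7531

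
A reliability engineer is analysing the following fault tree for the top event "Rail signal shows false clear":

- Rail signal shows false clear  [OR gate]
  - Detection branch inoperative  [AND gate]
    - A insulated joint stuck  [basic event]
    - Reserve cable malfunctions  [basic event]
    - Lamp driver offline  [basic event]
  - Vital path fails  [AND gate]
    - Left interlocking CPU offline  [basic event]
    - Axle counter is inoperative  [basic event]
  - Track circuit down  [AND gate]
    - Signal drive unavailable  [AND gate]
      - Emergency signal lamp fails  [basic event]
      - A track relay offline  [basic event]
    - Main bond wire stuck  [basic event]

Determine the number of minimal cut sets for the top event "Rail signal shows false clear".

3

Detection branch inoperative [AND]: one cut set from each child combined → 1 × 1 × 1 = 1 cut set(s).
Vital path fails [AND]: one cut set from each child combined → 1 × 1 = 1 cut set(s).
Signal drive unavailable [AND]: one cut set from each child combined → 1 × 1 = 1 cut set(s).
Track circuit down [AND]: one cut set from each child combined → 1 × 1 = 1 cut set(s).
Rail signal shows false clear [OR]: union of children's cut sets → 3 cut set(s).
Minimal cut sets: {A insulated joint stuck, Lamp driver offline, Reserve cable malfunctions}; {Axle counter is inoperative, Left interlocking CPU offline}; {A track relay offline, Emergency signal lamp fails, Main bond wire stuck}.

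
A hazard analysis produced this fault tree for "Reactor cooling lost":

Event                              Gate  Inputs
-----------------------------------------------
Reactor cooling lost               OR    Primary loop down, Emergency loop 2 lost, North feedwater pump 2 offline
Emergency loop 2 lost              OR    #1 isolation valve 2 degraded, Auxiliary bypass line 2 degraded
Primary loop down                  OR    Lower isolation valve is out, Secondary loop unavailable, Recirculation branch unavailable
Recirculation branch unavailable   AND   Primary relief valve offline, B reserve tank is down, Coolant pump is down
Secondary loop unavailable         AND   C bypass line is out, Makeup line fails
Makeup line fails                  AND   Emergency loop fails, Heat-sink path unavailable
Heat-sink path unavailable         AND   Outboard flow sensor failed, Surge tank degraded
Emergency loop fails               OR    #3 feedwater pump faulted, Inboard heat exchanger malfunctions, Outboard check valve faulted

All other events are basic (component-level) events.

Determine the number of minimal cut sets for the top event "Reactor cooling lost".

8

Emergency loop fails [OR]: union of children's cut sets → 3 cut set(s).
Heat-sink path unavailable [AND]: one cut set from each child combined → 1 × 1 = 1 cut set(s).
Makeup line fails [AND]: one cut set from each child combined → 3 × 1 = 3 cut set(s).
Secondary loop unavailable [AND]: one cut set from each child combined → 1 × 3 = 3 cut set(s).
Recirculation branch unavailable [AND]: one cut set from each child combined → 1 × 1 × 1 = 1 cut set(s).
Primary loop down [OR]: union of children's cut sets → 5 cut set(s).
Emergency loop 2 lost [OR]: union of children's cut sets → 2 cut set(s).
Reactor cooling lost [OR]: union of children's cut sets → 8 cut set(s).
Minimal cut sets: {Lower isolation valve is out}; {#3 feedwater pump faulted, C bypass line is out, Outboard flow sensor failed, Surge tank degraded}; {C bypass line is out, Inboard heat exchanger malfunctions, Outboard flow sensor failed, Surge tank degraded}; {C bypass line is out, Outboard check valve faulted, Outboard flow sensor failed, Surge tank degraded}; {B reserve tank is down, Coolant pump is down, Primary relief valve offline}; {#1 isolation valve 2 degraded}; {Auxiliary bypass line 2 degraded}; {North feedwater pump 2 offline}.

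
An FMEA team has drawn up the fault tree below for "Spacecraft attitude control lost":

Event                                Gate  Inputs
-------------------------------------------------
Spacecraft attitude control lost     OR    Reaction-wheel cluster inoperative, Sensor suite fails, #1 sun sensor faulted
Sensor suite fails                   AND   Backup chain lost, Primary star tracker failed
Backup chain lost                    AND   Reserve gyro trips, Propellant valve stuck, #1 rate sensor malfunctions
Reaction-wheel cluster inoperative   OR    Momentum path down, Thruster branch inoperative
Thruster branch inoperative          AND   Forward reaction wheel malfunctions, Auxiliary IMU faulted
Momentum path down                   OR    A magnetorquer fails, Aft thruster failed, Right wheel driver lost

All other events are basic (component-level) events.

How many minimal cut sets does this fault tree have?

Momentum path down [OR]: union of children's cut sets → 3 cut set(s).
Thruster branch inoperative [AND]: one cut set from each child combined → 1 × 1 = 1 cut set(s).
Reaction-wheel cluster inoperative [OR]: union of children's cut sets → 4 cut set(s).
Backup chain lost [AND]: one cut set from each child combined → 1 × 1 × 1 = 1 cut set(s).
Sensor suite fails [AND]: one cut set from each child combined → 1 × 1 = 1 cut set(s).
Spacecraft attitude control lost [OR]: union of children's cut sets → 6 cut set(s).
Minimal cut sets: {A magnetorquer fails}; {Aft thruster failed}; {Right wheel driver lost}; {Auxiliary IMU faulted, Forward reaction wheel malfunctions}; {#1 rate sensor malfunctions, Primary star tracker failed, Propellant valve stuck, Reserve gyro trips}; {#1 sun sensor faulted}.

6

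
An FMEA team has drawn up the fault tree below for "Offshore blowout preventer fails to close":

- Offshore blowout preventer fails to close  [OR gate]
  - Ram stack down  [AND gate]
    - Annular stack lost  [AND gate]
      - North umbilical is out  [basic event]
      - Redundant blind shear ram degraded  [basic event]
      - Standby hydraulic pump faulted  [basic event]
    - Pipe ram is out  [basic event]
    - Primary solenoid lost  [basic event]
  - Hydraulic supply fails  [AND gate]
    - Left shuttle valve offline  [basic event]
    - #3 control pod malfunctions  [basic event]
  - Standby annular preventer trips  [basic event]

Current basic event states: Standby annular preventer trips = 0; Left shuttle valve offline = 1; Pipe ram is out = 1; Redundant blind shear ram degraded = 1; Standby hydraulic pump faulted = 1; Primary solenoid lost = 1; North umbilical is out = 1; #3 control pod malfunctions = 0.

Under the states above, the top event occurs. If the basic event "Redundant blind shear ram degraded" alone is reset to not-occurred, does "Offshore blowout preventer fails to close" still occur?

Counterfactual: set "Redundant blind shear ram degraded" to not occurred.
Annular stack lost [AND]: North umbilical is out=occurs, Redundant blind shear ram degraded=not, Standby hydraulic pump faulted=occurs → not all inputs occur → does not occur.
Ram stack down [AND]: Annular stack lost=not, Pipe ram is out=occurs, Primary solenoid lost=occurs → not all inputs occur → does not occur.
Hydraulic supply fails [AND]: Left shuttle valve offline=occurs, #3 control pod malfunctions=not → not all inputs occur → does not occur.
Offshore blowout preventer fails to close [OR]: Ram stack down=not, Hydraulic supply fails=not, Standby annular preventer trips=not → no input occurs → does not occur.

No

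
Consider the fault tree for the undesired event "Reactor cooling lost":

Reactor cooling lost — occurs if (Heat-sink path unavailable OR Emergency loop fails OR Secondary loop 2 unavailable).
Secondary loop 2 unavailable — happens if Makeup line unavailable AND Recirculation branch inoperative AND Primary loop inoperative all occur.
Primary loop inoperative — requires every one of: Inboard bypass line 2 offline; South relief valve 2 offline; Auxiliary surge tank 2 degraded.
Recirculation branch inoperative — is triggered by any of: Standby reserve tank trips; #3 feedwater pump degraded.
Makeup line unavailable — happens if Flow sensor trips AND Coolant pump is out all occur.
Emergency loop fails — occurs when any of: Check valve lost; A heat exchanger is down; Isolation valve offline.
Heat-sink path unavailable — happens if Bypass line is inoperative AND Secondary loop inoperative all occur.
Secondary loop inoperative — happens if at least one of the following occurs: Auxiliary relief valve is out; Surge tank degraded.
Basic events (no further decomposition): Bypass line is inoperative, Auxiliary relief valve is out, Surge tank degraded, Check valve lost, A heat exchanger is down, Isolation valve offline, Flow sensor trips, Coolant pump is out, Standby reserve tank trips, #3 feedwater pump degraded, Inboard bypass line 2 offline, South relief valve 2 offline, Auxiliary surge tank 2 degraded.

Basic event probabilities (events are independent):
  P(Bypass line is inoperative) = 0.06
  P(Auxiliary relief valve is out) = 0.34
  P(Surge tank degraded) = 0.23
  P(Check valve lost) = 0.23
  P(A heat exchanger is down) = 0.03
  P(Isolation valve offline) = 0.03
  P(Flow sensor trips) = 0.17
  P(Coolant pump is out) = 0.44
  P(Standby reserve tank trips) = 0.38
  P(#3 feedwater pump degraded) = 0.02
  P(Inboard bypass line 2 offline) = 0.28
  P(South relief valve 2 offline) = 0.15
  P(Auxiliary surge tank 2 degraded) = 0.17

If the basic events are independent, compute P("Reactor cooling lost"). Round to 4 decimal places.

0.2970

P(Secondary loop inoperative) [OR] = 1 − (1−0.34) × (1−0.23) = 0.491800
P(Heat-sink path unavailable) [AND] = 0.06 × 0.491800 = 0.029508
P(Emergency loop fails) [OR] = 1 − (1−0.23) × (1−0.03) × (1−0.03) = 0.275507
P(Makeup line unavailable) [AND] = 0.17 × 0.44 = 0.074800
P(Recirculation branch inoperative) [OR] = 1 − (1−0.38) × (1−0.02) = 0.392400
P(Primary loop inoperative) [AND] = 0.28 × 0.15 × 0.17 = 0.007140
P(Secondary loop 2 unavailable) [AND] = 0.074800 × 0.392400 × 0.007140 = 0.000210
P(Reactor cooling lost) [OR] = 1 − (1−0.029508) × (1−0.275507) × (1−0.000210) = 0.297033
Rounded to 4 decimal places: P(Reactor cooling lost) ≈ 0.2970.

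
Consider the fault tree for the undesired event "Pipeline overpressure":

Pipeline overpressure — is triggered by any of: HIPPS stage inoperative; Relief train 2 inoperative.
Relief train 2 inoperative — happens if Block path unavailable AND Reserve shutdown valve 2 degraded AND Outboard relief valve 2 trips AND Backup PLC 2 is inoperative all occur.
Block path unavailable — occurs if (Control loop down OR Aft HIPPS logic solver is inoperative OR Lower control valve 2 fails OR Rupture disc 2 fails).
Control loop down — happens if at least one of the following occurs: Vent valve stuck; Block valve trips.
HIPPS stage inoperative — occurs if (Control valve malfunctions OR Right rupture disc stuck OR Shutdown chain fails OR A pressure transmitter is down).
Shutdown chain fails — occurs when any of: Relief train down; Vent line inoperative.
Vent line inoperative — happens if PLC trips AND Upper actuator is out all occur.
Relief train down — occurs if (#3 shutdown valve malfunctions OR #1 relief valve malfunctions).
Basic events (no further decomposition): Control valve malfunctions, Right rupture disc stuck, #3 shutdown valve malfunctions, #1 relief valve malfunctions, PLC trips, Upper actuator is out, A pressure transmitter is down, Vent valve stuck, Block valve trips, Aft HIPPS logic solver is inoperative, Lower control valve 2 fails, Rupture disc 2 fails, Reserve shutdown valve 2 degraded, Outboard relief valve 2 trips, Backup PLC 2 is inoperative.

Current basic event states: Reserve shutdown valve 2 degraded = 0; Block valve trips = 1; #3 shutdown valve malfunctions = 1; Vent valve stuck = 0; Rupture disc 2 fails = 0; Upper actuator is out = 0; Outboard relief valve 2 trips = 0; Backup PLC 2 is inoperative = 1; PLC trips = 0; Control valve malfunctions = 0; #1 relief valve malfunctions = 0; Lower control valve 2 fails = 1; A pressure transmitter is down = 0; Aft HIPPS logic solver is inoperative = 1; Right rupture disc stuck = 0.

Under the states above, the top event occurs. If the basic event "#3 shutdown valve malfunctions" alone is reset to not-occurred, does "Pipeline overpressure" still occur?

Counterfactual: set "#3 shutdown valve malfunctions" to not occurred.
Relief train down [OR]: #3 shutdown valve malfunctions=not, #1 relief valve malfunctions=not → no input occurs → does not occur.
Vent line inoperative [AND]: PLC trips=not, Upper actuator is out=not → not all inputs occur → does not occur.
Shutdown chain fails [OR]: Relief train down=not, Vent line inoperative=not → no input occurs → does not occur.
HIPPS stage inoperative [OR]: Control valve malfunctions=not, Right rupture disc stuck=not, Shutdown chain fails=not, A pressure transmitter is down=not → no input occurs → does not occur.
Control loop down [OR]: Vent valve stuck=not, Block valve trips=occurs → at least one input occurs → occurs.
Block path unavailable [OR]: Control loop down=occurs, Aft HIPPS logic solver is inoperative=occurs, Lower control valve 2 fails=occurs, Rupture disc 2 fails=not → at least one input occurs → occurs.
Relief train 2 inoperative [AND]: Block path unavailable=occurs, Reserve shutdown valve 2 degraded=not, Outboard relief valve 2 trips=not, Backup PLC 2 is inoperative=occurs → not all inputs occur → does not occur.
Pipeline overpressure [OR]: HIPPS stage inoperative=not, Relief train 2 inoperative=not → no input occurs → does not occur.

No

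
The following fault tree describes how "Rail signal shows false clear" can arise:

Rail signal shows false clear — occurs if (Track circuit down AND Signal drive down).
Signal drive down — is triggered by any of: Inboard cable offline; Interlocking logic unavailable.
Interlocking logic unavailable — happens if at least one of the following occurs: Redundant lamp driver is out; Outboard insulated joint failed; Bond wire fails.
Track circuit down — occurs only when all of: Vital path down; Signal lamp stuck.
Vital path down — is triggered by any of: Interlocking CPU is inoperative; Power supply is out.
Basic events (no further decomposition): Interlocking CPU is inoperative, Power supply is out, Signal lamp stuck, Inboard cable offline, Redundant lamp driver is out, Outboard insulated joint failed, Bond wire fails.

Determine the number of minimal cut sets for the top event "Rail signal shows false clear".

8

Vital path down [OR]: union of children's cut sets → 2 cut set(s).
Track circuit down [AND]: one cut set from each child combined → 2 × 1 = 2 cut set(s).
Interlocking logic unavailable [OR]: union of children's cut sets → 3 cut set(s).
Signal drive down [OR]: union of children's cut sets → 4 cut set(s).
Rail signal shows false clear [AND]: one cut set from each child combined → 2 × 4 = 8 cut set(s).
Minimal cut sets: {Inboard cable offline, Interlocking CPU is inoperative, Signal lamp stuck}; {Interlocking CPU is inoperative, Redundant lamp driver is out, Signal lamp stuck}; {Interlocking CPU is inoperative, Outboard insulated joint failed, Signal lamp stuck}; {Bond wire fails, Interlocking CPU is inoperative, Signal lamp stuck}; {Inboard cable offline, Power supply is out, Signal lamp stuck}; {Power supply is out, Redundant lamp driver is out, Signal lamp stuck}; {Outboard insulated joint failed, Power supply is out, Signal lamp stuck}; {Bond wire fails, Power supply is out, Signal lamp stuck}.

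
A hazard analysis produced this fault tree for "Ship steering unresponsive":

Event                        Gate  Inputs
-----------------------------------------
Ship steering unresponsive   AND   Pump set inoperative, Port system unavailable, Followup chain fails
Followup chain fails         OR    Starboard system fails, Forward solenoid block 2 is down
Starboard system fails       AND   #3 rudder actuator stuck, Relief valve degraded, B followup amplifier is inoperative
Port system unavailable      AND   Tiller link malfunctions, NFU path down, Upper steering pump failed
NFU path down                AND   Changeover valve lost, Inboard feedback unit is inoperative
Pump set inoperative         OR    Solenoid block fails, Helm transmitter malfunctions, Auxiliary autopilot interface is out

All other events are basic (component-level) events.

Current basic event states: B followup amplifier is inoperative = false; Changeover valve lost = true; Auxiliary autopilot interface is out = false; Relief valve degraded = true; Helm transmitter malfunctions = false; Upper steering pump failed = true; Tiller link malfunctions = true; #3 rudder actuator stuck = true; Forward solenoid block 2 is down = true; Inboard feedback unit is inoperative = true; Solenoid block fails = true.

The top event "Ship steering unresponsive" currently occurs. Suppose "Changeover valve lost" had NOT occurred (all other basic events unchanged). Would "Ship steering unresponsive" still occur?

No

Counterfactual: set "Changeover valve lost" to not occurred.
Pump set inoperative [OR]: Solenoid block fails=occurs, Helm transmitter malfunctions=not, Auxiliary autopilot interface is out=not → at least one input occurs → occurs.
NFU path down [AND]: Changeover valve lost=not, Inboard feedback unit is inoperative=occurs → not all inputs occur → does not occur.
Port system unavailable [AND]: Tiller link malfunctions=occurs, NFU path down=not, Upper steering pump failed=occurs → not all inputs occur → does not occur.
Starboard system fails [AND]: #3 rudder actuator stuck=occurs, Relief valve degraded=occurs, B followup amplifier is inoperative=not → not all inputs occur → does not occur.
Followup chain fails [OR]: Starboard system fails=not, Forward solenoid block 2 is down=occurs → at least one input occurs → occurs.
Ship steering unresponsive [AND]: Pump set inoperative=occurs, Port system unavailable=not, Followup chain fails=occurs → not all inputs occur → does not occur.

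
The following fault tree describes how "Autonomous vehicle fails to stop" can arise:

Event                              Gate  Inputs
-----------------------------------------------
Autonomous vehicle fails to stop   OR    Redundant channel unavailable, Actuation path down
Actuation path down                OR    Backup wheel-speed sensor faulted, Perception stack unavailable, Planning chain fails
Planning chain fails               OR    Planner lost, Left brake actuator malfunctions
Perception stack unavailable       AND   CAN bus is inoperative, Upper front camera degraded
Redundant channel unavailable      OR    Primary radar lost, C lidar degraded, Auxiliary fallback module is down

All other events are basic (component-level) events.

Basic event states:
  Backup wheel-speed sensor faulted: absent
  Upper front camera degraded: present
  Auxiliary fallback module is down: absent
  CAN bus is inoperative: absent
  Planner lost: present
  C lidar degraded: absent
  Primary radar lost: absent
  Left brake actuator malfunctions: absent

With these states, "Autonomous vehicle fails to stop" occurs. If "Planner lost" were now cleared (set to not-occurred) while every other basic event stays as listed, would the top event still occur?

Counterfactual: set "Planner lost" to not occurred.
Redundant channel unavailable [OR]: Primary radar lost=not, C lidar degraded=not, Auxiliary fallback module is down=not → no input occurs → does not occur.
Perception stack unavailable [AND]: CAN bus is inoperative=not, Upper front camera degraded=occurs → not all inputs occur → does not occur.
Planning chain fails [OR]: Planner lost=not, Left brake actuator malfunctions=not → no input occurs → does not occur.
Actuation path down [OR]: Backup wheel-speed sensor faulted=not, Perception stack unavailable=not, Planning chain fails=not → no input occurs → does not occur.
Autonomous vehicle fails to stop [OR]: Redundant channel unavailable=not, Actuation path down=not → no input occurs → does not occur.

No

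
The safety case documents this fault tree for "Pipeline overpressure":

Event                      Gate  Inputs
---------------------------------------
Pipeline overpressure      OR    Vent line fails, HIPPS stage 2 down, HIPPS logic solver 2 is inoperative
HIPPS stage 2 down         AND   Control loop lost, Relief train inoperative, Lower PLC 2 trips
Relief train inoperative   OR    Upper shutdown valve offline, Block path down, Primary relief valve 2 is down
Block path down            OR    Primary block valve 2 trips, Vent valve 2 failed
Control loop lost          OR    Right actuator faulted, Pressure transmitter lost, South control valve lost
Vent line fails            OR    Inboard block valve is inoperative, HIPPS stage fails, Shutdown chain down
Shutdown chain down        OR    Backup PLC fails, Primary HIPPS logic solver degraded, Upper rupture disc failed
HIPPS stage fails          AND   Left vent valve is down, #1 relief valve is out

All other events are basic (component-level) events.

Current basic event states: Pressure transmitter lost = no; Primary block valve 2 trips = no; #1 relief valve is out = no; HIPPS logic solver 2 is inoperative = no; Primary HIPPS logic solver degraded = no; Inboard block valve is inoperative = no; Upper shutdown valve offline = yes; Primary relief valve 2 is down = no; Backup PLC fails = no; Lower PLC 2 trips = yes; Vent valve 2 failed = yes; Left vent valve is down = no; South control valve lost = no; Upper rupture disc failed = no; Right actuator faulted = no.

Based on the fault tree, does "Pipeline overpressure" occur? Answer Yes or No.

HIPPS stage fails [AND]: Left vent valve is down=not, #1 relief valve is out=not → not all inputs occur → does not occur.
Shutdown chain down [OR]: Backup PLC fails=not, Primary HIPPS logic solver degraded=not, Upper rupture disc failed=not → no input occurs → does not occur.
Vent line fails [OR]: Inboard block valve is inoperative=not, HIPPS stage fails=not, Shutdown chain down=not → no input occurs → does not occur.
Control loop lost [OR]: Right actuator faulted=not, Pressure transmitter lost=not, South control valve lost=not → no input occurs → does not occur.
Block path down [OR]: Primary block valve 2 trips=not, Vent valve 2 failed=occurs → at least one input occurs → occurs.
Relief train inoperative [OR]: Upper shutdown valve offline=occurs, Block path down=occurs, Primary relief valve 2 is down=not → at least one input occurs → occurs.
HIPPS stage 2 down [AND]: Control loop lost=not, Relief train inoperative=occurs, Lower PLC 2 trips=occurs → not all inputs occur → does not occur.
Pipeline overpressure [OR]: Vent line fails=not, HIPPS stage 2 down=not, HIPPS logic solver 2 is inoperative=not → no input occurs → does not occur.

No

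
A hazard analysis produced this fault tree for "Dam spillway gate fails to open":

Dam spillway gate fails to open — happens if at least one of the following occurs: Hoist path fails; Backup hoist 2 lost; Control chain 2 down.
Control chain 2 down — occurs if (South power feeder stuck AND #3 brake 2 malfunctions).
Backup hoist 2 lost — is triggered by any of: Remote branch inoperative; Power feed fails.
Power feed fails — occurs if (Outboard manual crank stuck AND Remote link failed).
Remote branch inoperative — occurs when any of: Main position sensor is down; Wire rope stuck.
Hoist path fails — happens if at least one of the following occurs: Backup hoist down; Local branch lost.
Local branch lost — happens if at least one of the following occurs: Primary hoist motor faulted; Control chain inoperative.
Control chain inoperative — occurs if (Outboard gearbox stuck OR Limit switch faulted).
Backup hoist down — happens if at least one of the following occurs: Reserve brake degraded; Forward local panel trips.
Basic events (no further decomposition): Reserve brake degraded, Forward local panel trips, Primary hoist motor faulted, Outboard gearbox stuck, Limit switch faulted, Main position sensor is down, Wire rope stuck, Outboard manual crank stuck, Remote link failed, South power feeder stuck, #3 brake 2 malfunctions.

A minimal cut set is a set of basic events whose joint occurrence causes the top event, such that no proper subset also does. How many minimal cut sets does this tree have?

Backup hoist down [OR]: union of children's cut sets → 2 cut set(s).
Control chain inoperative [OR]: union of children's cut sets → 2 cut set(s).
Local branch lost [OR]: union of children's cut sets → 3 cut set(s).
Hoist path fails [OR]: union of children's cut sets → 5 cut set(s).
Remote branch inoperative [OR]: union of children's cut sets → 2 cut set(s).
Power feed fails [AND]: one cut set from each child combined → 1 × 1 = 1 cut set(s).
Backup hoist 2 lost [OR]: union of children's cut sets → 3 cut set(s).
Control chain 2 down [AND]: one cut set from each child combined → 1 × 1 = 1 cut set(s).
Dam spillway gate fails to open [OR]: union of children's cut sets → 9 cut set(s).
Minimal cut sets: {Reserve brake degraded}; {Forward local panel trips}; {Primary hoist motor faulted}; {Outboard gearbox stuck}; {Limit switch faulted}; {Main position sensor is down}; {Wire rope stuck}; {Outboard manual crank stuck, Remote link failed}; {#3 brake 2 malfunctions, South power feeder stuck}.

9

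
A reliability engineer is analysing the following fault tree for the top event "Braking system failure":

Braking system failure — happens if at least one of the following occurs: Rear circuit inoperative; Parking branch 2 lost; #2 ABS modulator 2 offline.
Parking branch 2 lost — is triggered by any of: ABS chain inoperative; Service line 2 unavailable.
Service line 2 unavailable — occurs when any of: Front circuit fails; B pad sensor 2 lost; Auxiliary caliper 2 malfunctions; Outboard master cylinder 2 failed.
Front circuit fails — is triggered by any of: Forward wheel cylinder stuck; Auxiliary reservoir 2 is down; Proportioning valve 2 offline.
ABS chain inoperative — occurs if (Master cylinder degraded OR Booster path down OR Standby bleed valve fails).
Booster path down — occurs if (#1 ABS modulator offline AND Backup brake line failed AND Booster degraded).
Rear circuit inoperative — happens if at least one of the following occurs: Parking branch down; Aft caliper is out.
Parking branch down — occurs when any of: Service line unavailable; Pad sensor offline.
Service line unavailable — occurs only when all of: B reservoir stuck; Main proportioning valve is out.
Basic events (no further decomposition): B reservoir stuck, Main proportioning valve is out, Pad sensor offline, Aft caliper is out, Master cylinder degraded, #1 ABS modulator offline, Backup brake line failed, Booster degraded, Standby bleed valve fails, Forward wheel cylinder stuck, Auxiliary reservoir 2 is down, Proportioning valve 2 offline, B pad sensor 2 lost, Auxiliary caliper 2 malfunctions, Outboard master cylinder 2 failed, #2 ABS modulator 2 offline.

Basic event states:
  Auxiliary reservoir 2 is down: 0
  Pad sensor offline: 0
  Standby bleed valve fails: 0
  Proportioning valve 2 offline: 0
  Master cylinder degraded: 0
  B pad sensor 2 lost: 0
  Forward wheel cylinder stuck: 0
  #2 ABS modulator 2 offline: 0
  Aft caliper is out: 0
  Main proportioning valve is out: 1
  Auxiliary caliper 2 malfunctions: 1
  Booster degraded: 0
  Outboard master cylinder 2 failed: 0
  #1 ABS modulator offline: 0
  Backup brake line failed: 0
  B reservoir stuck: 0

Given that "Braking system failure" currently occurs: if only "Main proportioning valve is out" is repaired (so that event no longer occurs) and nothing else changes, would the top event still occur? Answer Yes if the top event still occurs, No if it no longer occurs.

Yes

Counterfactual: set "Main proportioning valve is out" to not occurred.
Service line unavailable [AND]: B reservoir stuck=not, Main proportioning valve is out=not → not all inputs occur → does not occur.
Parking branch down [OR]: Service line unavailable=not, Pad sensor offline=not → no input occurs → does not occur.
Rear circuit inoperative [OR]: Parking branch down=not, Aft caliper is out=not → no input occurs → does not occur.
Booster path down [AND]: #1 ABS modulator offline=not, Backup brake line failed=not, Booster degraded=not → not all inputs occur → does not occur.
ABS chain inoperative [OR]: Master cylinder degraded=not, Booster path down=not, Standby bleed valve fails=not → no input occurs → does not occur.
Front circuit fails [OR]: Forward wheel cylinder stuck=not, Auxiliary reservoir 2 is down=not, Proportioning valve 2 offline=not → no input occurs → does not occur.
Service line 2 unavailable [OR]: Front circuit fails=not, B pad sensor 2 lost=not, Auxiliary caliper 2 malfunctions=occurs, Outboard master cylinder 2 failed=not → at least one input occurs → occurs.
Parking branch 2 lost [OR]: ABS chain inoperative=not, Service line 2 unavailable=occurs → at least one input occurs → occurs.
Braking system failure [OR]: Rear circuit inoperative=not, Parking branch 2 lost=occurs, #2 ABS modulator 2 offline=not → at least one input occurs → occurs.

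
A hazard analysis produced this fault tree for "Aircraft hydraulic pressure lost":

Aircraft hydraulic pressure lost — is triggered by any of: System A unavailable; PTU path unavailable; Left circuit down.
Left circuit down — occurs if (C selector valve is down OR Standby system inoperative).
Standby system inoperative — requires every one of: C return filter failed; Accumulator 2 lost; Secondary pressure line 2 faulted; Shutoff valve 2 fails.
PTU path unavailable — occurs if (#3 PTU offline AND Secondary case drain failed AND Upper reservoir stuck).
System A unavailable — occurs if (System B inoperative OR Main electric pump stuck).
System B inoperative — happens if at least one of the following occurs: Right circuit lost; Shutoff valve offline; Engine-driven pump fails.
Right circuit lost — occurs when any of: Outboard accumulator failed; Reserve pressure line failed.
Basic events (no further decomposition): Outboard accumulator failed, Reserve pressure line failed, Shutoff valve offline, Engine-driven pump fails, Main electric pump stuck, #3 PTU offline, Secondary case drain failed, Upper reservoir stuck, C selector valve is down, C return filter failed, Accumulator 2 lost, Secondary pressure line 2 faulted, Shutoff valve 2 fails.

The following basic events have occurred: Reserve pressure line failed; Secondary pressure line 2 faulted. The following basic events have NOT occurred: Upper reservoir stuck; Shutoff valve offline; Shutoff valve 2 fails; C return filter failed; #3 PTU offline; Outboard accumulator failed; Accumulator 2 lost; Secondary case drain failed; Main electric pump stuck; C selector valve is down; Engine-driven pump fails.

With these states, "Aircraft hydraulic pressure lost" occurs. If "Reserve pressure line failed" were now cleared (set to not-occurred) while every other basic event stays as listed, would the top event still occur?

Counterfactual: set "Reserve pressure line failed" to not occurred.
Right circuit lost [OR]: Outboard accumulator failed=not, Reserve pressure line failed=not → no input occurs → does not occur.
System B inoperative [OR]: Right circuit lost=not, Shutoff valve offline=not, Engine-driven pump fails=not → no input occurs → does not occur.
System A unavailable [OR]: System B inoperative=not, Main electric pump stuck=not → no input occurs → does not occur.
PTU path unavailable [AND]: #3 PTU offline=not, Secondary case drain failed=not, Upper reservoir stuck=not → not all inputs occur → does not occur.
Standby system inoperative [AND]: C return filter failed=not, Accumulator 2 lost=not, Secondary pressure line 2 faulted=occurs, Shutoff valve 2 fails=not → not all inputs occur → does not occur.
Left circuit down [OR]: C selector valve is down=not, Standby system inoperative=not → no input occurs → does not occur.
Aircraft hydraulic pressure lost [OR]: System A unavailable=not, PTU path unavailable=not, Left circuit down=not → no input occurs → does not occur.

No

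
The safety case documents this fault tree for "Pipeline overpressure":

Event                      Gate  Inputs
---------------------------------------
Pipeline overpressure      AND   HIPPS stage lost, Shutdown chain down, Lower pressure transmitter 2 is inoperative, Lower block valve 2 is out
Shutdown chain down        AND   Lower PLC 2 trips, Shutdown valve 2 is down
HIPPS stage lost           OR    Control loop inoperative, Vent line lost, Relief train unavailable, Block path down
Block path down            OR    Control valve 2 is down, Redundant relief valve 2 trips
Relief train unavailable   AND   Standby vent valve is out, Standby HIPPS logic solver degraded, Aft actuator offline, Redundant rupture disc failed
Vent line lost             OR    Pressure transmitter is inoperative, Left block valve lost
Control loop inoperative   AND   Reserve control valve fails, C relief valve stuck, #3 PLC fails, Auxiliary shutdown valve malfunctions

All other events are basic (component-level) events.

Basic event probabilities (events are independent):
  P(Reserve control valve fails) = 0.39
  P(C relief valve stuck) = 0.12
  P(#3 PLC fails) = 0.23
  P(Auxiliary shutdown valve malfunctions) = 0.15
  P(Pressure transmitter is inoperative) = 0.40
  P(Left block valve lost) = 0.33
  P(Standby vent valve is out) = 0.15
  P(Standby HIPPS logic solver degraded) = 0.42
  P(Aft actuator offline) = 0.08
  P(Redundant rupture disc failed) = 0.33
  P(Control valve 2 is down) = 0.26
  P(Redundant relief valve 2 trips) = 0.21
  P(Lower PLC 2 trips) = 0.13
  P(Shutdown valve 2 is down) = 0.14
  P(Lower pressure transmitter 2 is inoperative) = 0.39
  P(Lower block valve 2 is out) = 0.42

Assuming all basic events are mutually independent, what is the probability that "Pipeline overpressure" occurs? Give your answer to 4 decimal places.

0.0023

P(Control loop inoperative) [AND] = 0.39 × 0.12 × 0.23 × 0.15 = 0.001615
P(Vent line lost) [OR] = 1 − (1−0.40) × (1−0.33) = 0.598000
P(Relief train unavailable) [AND] = 0.15 × 0.42 × 0.08 × 0.33 = 0.001663
P(Block path down) [OR] = 1 − (1−0.26) × (1−0.21) = 0.415400
P(HIPPS stage lost) [OR] = 1 − (1−0.001615) × (1−0.598000) × (1−0.001663) × (1−0.415400) = 0.765761
P(Shutdown chain down) [AND] = 0.13 × 0.14 = 0.018200
P(Pipeline overpressure) [AND] = 0.765761 × 0.018200 × 0.39 × 0.42 = 0.002283
Rounded to 4 decimal places: P(Pipeline overpressure) ≈ 0.0023.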